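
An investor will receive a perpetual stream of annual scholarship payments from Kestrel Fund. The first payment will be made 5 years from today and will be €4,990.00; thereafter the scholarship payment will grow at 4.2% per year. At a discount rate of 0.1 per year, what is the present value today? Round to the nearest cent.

Value at end of year 4: C₁ / (r − g) = €4,990.00 / (0.1 − 0.042) = €86,034.4828
Discount to today: PV = €86,034.4828 / (1 + 0.1)^4 = €86,034.4828 / 1.464100 = €58,762.71

€58762.71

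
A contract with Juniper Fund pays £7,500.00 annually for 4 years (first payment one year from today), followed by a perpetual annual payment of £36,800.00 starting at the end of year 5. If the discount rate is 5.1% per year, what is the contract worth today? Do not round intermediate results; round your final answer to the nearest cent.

PV of 4-year annuity: £7,500.00 × [1 − (1+0.051)^−4] / 0.051 = 26532.96793
Perpetuity value at year 4: £36,800.00 / 0.051 = 721568.62745
PV of perpetuity: 721568.62745 / (1+0.051)^4 = 591380.19815
Total PV = 26532.96793 + 591380.19815 = 617913.16608

£617913.17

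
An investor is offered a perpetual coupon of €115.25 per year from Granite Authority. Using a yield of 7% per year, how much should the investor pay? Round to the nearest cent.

€1646.43

Level perpetuity: PV = C / r = €115.25 / 0.07 = €1,646.43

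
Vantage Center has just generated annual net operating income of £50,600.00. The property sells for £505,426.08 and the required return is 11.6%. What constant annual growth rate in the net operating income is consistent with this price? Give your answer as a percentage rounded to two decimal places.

1.44%

P = D₀(1+g)/(r−g) ⇒ P(r−g) = D₀(1+g) ⇒ g(P+D₀) = P·r − D₀
g = (P·r − D₀)/(P + D₀) = (£505,426.08×0.116 − £50,600.00) / (£505,426.08 + £50,600.00) = 0.014441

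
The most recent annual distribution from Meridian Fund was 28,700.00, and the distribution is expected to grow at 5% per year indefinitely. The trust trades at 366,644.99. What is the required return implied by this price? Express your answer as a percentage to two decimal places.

13.22%

D₁ = 28,700.00 × 1.05 = 30,135.0000
P = D₁/(r − g) ⇒ r = D₁/P + g = 30,135.0000/366,644.99 + 0.05 = 0.082191 + 0.05 = 0.132191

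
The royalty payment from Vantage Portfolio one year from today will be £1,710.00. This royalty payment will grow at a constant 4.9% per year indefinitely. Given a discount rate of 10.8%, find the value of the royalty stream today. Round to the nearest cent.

Growing perpetuity: P = D₁ / (r − g) = £1,710.0000 / (0.108 − 0.049) = £28,983.05

£28983.05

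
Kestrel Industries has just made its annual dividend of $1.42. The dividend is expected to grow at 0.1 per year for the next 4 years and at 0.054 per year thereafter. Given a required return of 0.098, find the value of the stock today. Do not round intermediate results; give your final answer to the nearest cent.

D_1 = 1.56200
D_2 = 1.71820
D_3 = 1.89002
D_4 = 2.07902
Terminal value at year 4: TV = D_4×(1+g_2)/(r−g_2) = 2.19129/0.044 = 49.80203
P_0 = D_1/(1+r)^1 + D_2/(1+r)^2 + D_3/(1+r)^3 + D_4/(1+r)^4 + TV/(1+r)^4
    = 1.42259 + 1.42518 + 1.42777 + 1.43037 + 34.26397 = 39.96988

$39.97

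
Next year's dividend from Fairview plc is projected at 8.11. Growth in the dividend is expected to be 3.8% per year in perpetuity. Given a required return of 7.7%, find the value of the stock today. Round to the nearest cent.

207.95

Growing perpetuity: P = D₁ / (r − g) = 8.1100 / (0.077 − 0.038) = 207.95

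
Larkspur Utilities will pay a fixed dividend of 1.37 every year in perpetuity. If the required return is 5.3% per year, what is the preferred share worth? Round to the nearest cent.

Level perpetuity: PV = C / r = 1.37 / 0.053 = 25.85

25.85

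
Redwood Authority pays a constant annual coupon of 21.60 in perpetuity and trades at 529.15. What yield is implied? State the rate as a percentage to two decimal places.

P = C/r ⇒ r = C/P = 21.60/529.15 = 0.040820

4.08%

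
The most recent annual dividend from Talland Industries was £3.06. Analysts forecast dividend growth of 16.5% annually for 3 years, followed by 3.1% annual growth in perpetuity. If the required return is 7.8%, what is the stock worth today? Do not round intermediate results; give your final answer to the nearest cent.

D_1 = 3.56490
D_2 = 4.15311
D_3 = 4.83837
Terminal value at year 3: TV = D_3×(1+g_2)/(r−g_2) = 4.98836/0.047 = 106.13534
P_0 = D_1/(1+r)^1 + D_2/(1+r)^2 + D_3/(1+r)^3 + TV/(1+r)^3
    = 3.30696 + 3.57385 + 3.86227 + 84.72347 = 95.46654

£95.47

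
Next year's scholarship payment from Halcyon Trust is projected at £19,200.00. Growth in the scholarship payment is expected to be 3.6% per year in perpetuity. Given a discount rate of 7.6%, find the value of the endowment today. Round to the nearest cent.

£480000.00

Growing perpetuity: P = D₁ / (r − g) = £19,200.0000 / (0.076 − 0.036) = £480,000.00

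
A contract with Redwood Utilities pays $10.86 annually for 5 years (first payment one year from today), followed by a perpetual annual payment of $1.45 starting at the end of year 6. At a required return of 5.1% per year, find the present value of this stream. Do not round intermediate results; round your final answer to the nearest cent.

PV of 5-year annuity: $10.86 × [1 − (1+0.051)^−5] / 0.051 = 46.88843
Perpetuity value at year 5: $1.45 / 0.051 = 28.43137
PV of perpetuity: 28.43137 / (1+0.051)^5 = 22.17095
Total PV = 46.88843 + 22.17095 = 69.05937

$69.06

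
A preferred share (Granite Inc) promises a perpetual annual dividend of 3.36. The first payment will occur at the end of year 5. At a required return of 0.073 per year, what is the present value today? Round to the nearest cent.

Value at end of year 4: C / r = 3.36 / 0.073 = 46.0274
Discount to today: PV = 46.0274 / (1 + 0.073)^4 = 46.0274 / 1.325558 = 34.72

34.72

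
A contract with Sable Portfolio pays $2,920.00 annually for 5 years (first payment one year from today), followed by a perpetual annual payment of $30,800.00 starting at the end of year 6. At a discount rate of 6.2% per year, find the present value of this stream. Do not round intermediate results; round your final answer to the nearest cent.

PV of 5-year annuity: $2,920.00 × [1 − (1+0.062)^−5] / 0.062 = 12233.46736
Perpetuity value at year 5: $30,800.00 / 0.062 = 496774.19355
PV of perpetuity: 496774.19355 / (1+0.062)^5 = 367736.25021
Total PV = 12233.46736 + 367736.25021 = 379969.71756

$379969.72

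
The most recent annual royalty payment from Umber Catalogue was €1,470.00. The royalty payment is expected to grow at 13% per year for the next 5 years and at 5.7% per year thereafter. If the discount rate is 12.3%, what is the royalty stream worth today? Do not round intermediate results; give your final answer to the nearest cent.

€31773.80

D_1 = 1661.10000
D_2 = 1877.04300
D_3 = 2121.05859
D_4 = 2396.79621
D_5 = 2708.37971
Terminal value at year 5: TV = D_5×(1+g_2)/(r−g_2) = 2862.75736/0.066 = 43375.11147
P_0 = D_1/(1+r)^1 + D_2/(1+r)^2 + D_3/(1+r)^3 + D_4/(1+r)^4 + D_5/(1+r)^5 + TV/(1+r)^5
    = 1479.16296 + 1488.38303 + 1497.66057 + 1506.99594 + 1516.38951 + 24285.20773 = 31773.79974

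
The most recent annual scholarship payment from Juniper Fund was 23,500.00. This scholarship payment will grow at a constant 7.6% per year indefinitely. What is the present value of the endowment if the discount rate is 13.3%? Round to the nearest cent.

D₁ = D₀ × (1 + g) = 23,500.00 × 1.076 = 25,286.0000
Growing perpetuity: P = D₁ / (r − g) = 25,286.0000 / (0.133 − 0.076) = 443,614.04

443614.04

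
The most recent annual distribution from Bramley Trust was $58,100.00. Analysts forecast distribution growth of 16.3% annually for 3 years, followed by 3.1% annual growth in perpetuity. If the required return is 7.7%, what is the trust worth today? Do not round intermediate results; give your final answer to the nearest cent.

$1843365.02

D_1 = 67570.30000
D_2 = 78584.25890
D_3 = 91393.49310
Terminal value at year 3: TV = D_3×(1+g_2)/(r−g_2) = 94226.69139/0.046 = 2048406.33450
P_0 = D_1/(1+r)^1 + D_2/(1+r)^2 + D_3/(1+r)^3 + TV/(1+r)^3
    = 62739.36862 + 67749.19749 + 73159.06842 + 1639717.38127 = 1843365.01580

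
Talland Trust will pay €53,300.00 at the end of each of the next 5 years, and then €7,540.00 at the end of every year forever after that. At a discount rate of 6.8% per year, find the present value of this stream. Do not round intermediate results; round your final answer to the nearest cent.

€299516.43

PV of 5-year annuity: €53,300.00 × [1 − (1+0.068)^−5] / 0.068 = 219715.82288
Perpetuity value at year 5: €7,540.00 / 0.068 = 110882.35294
PV of perpetuity: 110882.35294 / (1+0.068)^5 = 79800.60239
Total PV = 219715.82288 + 79800.60239 = 299516.42527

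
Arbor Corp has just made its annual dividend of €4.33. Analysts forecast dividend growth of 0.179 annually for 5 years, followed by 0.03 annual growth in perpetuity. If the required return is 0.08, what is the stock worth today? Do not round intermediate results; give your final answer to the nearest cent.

D_1 = 5.10507
D_2 = 6.01888
D_3 = 7.09626
D_4 = 8.36649
D_5 = 9.86409
Terminal value at year 5: TV = D_5×(1+g_2)/(r−g_2) = 10.16001/0.05 = 203.20021
P_0 = D_1/(1+r)^1 + D_2/(1+r)^2 + D_3/(1+r)^3 + D_4/(1+r)^4 + D_5/(1+r)^5 + TV/(1+r)^5
    = 4.72692 + 5.16022 + 5.63324 + 6.14962 + 6.71333 + 138.29465 = 166.67797

€166.68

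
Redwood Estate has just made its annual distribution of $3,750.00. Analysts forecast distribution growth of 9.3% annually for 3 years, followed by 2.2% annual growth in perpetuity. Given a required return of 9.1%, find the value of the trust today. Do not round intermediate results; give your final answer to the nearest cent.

D_1 = 4098.75000
D_2 = 4479.93375
D_3 = 4896.56759
Terminal value at year 3: TV = D_3×(1+g_2)/(r−g_2) = 5004.29208/0.069 = 72525.97211
P_0 = D_1/(1+r)^1 + D_2/(1+r)^2 + D_3/(1+r)^3 + TV/(1+r)^3
    = 3756.87443 + 3763.76146 + 3770.66111 + 55849.50225 = 67140.79924

$67140.80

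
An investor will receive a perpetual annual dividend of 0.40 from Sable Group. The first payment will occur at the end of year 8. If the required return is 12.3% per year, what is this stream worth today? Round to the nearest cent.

Value at end of year 7: C / r = 0.40 / 0.123 = 3.2520
Discount to today: PV = 3.2520 / (1 + 0.123)^7 = 3.2520 / 2.252466 = 1.44

1.44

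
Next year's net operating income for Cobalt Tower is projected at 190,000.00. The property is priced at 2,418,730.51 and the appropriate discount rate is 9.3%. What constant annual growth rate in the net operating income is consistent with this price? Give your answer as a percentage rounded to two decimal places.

1.44%

P = D₁/(r−g) ⇒ g = r − D₁/P = 0.093 − 190,000.00/2,418,730.51 = 0.014446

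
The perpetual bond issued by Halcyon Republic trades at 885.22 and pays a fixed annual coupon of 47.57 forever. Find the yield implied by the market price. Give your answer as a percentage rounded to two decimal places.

P = C/r ⇒ r = C/P = 47.57/885.22 = 0.053738

5.37%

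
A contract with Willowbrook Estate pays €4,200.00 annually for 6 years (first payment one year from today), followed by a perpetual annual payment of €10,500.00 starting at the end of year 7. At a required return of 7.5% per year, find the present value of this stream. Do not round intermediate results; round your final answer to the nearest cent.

€110428.77

PV of 6-year annuity: €4,200.00 × [1 − (1+0.075)^−6] / 0.075 = 19714.15497
Perpetuity value at year 6: €10,500.00 / 0.075 = 140000.00000
PV of perpetuity: 140000.00000 / (1+0.075)^6 = 90714.61259
Total PV = 19714.15497 + 90714.61259 = 110428.76755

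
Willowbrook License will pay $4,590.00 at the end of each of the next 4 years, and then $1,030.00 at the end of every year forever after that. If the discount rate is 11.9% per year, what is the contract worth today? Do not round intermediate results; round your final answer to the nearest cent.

PV of 4-year annuity: $4,590.00 × [1 − (1+0.119)^−4] / 0.119 = 13970.84678
Perpetuity value at year 4: $1,030.00 / 0.119 = 8655.46218
PV of perpetuity: 8655.46218 / (1+0.119)^4 = 5520.39199
Total PV = 13970.84678 + 5520.39199 = 19491.23877

$19491.24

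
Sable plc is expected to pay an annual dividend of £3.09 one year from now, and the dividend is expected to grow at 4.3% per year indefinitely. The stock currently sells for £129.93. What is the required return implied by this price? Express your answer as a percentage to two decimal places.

6.68%

P = D₁/(r − g) ⇒ r = D₁/P + g = £3.0900/£129.93 + 0.043 = 0.023782 + 0.043 = 0.066782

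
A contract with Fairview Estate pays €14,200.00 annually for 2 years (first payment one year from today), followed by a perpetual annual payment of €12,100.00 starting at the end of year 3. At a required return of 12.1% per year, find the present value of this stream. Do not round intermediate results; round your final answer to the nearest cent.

PV of 2-year annuity: €14,200.00 × [1 − (1+0.121)^−2] / 0.121 = 23967.22692
Perpetuity value at year 2: €12,100.00 / 0.121 = 100000.00000
PV of perpetuity: 100000.00000 / (1+0.121)^2 = 79577.22213
Total PV = 23967.22692 + 79577.22213 = 103544.44905

€103544.45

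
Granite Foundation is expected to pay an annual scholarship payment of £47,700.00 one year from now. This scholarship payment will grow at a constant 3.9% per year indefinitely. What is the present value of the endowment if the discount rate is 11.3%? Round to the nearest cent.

Growing perpetuity: P = D₁ / (r − g) = £47,700.0000 / (0.113 − 0.039) = £644,594.59

£644594.59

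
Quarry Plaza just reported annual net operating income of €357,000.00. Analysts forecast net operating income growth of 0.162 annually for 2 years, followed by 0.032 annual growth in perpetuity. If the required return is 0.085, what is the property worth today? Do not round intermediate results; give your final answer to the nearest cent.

D_1 = 414834.00000
D_2 = 482037.10800
Terminal value at year 2: TV = D_2×(1+g_2)/(r−g_2) = 497462.29546/0.053 = 9386081.04634
P_0 = D_1/(1+r)^1 + D_2/(1+r)^2 + TV/(1+r)^2
    = 382335.48387 + 409468.96982 + 7973056.16712 = 8764860.62082

€8764860.62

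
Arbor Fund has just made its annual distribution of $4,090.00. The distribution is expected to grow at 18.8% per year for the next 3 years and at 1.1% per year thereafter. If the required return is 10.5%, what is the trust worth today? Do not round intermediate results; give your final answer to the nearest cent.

$68872.28

D_1 = 4858.92000
D_2 = 5772.39696
D_3 = 6857.60759
Terminal value at year 3: TV = D_3×(1+g_2)/(r−g_2) = 6933.04127/0.094 = 73755.75821
P_0 = D_1/(1+r)^1 + D_2/(1+r)^2 + D_3/(1+r)^3 + TV/(1+r)^3
    = 4397.21267 + 4727.50104 + 5082.59841 + 54664.96796 = 68872.28007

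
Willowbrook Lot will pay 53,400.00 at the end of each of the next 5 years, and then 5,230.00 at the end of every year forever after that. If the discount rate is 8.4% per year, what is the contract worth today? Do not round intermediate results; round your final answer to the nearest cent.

252580.06

PV of 5-year annuity: 53,400.00 × [1 − (1+0.084)^−5] / 0.084 = 210981.72115
Perpetuity value at year 5: 5,230.00 / 0.084 = 62261.90476
PV of perpetuity: 62261.90476 / (1+0.084)^5 = 41598.33919
Total PV = 210981.72115 + 41598.33919 = 252580.06034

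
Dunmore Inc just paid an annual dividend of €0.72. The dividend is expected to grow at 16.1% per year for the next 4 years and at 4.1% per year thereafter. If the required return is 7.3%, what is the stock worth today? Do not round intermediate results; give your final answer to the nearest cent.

€35.63

D_1 = 0.83592
D_2 = 0.97050
D_3 = 1.12675
D_4 = 1.30816
Terminal value at year 4: TV = D_4×(1+g_2)/(r−g_2) = 1.36180/0.032 = 42.55613
P_0 = D_1/(1+r)^1 + D_2/(1+r)^2 + D_3/(1+r)^3 + D_4/(1+r)^4 + TV/(1+r)^4
    = 0.77905 + 0.84294 + 0.91207 + 0.98688 + 32.10430 = 35.62524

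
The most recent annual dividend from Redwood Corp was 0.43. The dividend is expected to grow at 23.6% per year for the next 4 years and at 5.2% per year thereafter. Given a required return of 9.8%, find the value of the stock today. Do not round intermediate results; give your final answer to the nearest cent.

D_1 = 0.53148
D_2 = 0.65691
D_3 = 0.81194
D_4 = 1.00356
Terminal value at year 4: TV = D_4×(1+g_2)/(r−g_2) = 1.05574/0.046 = 22.95093
P_0 = D_1/(1+r)^1 + D_2/(1+r)^2 + D_3/(1+r)^3 + D_4/(1+r)^4 + TV/(1+r)^4
    = 0.48404 + 0.54488 + 0.61336 + 0.69045 + 15.79032 = 18.12306

18.12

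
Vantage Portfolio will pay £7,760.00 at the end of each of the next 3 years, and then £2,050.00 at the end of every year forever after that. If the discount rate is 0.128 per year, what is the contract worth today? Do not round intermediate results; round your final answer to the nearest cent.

PV of 3-year annuity: £7,760.00 × [1 − (1+0.128)^−3] / 0.128 = 18384.94717
Perpetuity value at year 3: £2,050.00 / 0.128 = 16015.62500
PV of perpetuity: 16015.62500 / (1+0.128)^3 = 11158.77684
Total PV = 18384.94717 + 11158.77684 = 29543.72402

£29543.72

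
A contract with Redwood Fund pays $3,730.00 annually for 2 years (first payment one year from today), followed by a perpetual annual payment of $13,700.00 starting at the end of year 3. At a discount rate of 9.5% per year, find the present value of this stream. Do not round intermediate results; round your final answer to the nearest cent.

PV of 2-year annuity: $3,730.00 × [1 − (1+0.095)^−2] / 0.095 = 6517.25360
Perpetuity value at year 2: $13,700.00 / 0.095 = 144210.52632
PV of perpetuity: 144210.52632 / (1+0.095)^2 = 120273.16054
Total PV = 6517.25360 + 120273.16054 = 126790.41414

$126790.41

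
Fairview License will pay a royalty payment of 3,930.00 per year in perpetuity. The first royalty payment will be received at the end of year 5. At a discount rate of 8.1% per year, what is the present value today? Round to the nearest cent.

Value at end of year 4: C / r = 3,930.00 / 0.081 = 48,518.5185
Discount to today: PV = 48,518.5185 / (1 + 0.081)^4 = 48,518.5185 / 1.365535 = 35,530.78

35530.78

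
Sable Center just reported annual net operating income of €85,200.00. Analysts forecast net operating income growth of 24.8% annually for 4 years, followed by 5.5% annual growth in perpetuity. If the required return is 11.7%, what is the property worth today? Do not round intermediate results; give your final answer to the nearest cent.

€2712298.03

D_1 = 106329.60000
D_2 = 132699.34080
D_3 = 165608.77732
D_4 = 206679.75409
Terminal value at year 4: TV = D_4×(1+g_2)/(r−g_2) = 218047.14057/0.062 = 3516889.36401
P_0 = D_1/(1+r)^1 + D_2/(1+r)^2 + D_3/(1+r)^3 + D_4/(1+r)^4 + TV/(1+r)^4
    = 95192.12175 + 106356.10380 + 118829.38008 + 132765.50254 + 2259154.92228 = 2712298.03046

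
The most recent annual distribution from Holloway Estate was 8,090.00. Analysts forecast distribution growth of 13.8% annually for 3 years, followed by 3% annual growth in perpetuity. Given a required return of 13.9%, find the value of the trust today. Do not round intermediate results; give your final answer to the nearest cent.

D_1 = 9206.42000
D_2 = 10476.90596
D_3 = 11922.71898
Terminal value at year 3: TV = D_3×(1+g_2)/(r−g_2) = 12280.40055/0.109 = 112664.22525
P_0 = D_1/(1+r)^1 + D_2/(1+r)^2 + D_3/(1+r)^3 + TV/(1+r)^3
    = 8082.89728 + 8075.80079 + 8068.71054 + 76245.61333 = 100473.02194

100473.02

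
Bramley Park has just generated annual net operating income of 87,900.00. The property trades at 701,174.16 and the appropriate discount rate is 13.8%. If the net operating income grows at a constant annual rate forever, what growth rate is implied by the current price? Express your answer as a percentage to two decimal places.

1.12%

P = D₀(1+g)/(r−g) ⇒ P(r−g) = D₀(1+g) ⇒ g(P+D₀) = P·r − D₀
g = (P·r − D₀)/(P + D₀) = (701,174.16×0.138 − 87,900.00) / (701,174.16 + 87,900.00) = 0.011231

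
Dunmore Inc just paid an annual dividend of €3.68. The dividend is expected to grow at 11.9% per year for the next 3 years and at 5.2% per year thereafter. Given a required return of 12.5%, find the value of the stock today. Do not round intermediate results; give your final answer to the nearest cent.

D_1 = 4.11792
D_2 = 4.60795
D_3 = 5.15630
Terminal value at year 3: TV = D_3×(1+g_2)/(r−g_2) = 5.42443/0.073 = 74.30721
P_0 = D_1/(1+r)^1 + D_2/(1+r)^2 + D_3/(1+r)^3 + TV/(1+r)^3
    = 3.66037 + 3.64085 + 3.62143 + 52.18833 = 63.11099

€63.11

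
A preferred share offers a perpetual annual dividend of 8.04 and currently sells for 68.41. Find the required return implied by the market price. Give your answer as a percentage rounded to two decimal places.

P = C/r ⇒ r = C/P = 8.04/68.41 = 0.117527

11.75%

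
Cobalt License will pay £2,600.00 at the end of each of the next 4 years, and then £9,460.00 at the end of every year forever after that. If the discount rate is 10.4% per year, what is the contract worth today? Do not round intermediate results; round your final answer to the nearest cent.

£69403.22

PV of 4-year annuity: £2,600.00 × [1 − (1+0.104)^−4] / 0.104 = 8170.79057
Perpetuity value at year 4: £9,460.00 / 0.104 = 90961.53846
PV of perpetuity: 90961.53846 / (1+0.104)^4 = 61232.43125
Total PV = 8170.79057 + 61232.43125 = 69403.22181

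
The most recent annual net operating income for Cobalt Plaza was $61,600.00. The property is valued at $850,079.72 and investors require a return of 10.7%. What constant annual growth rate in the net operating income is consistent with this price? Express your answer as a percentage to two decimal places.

P = D₀(1+g)/(r−g) ⇒ P(r−g) = D₀(1+g) ⇒ g(P+D₀) = P·r − D₀
g = (P·r − D₀)/(P + D₀) = ($850,079.72×0.107 − $61,600.00) / ($850,079.72 + $61,600.00) = 0.032203

3.22%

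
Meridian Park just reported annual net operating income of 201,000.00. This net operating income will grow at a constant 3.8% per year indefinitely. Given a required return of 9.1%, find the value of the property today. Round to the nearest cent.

D₁ = D₀ × (1 + g) = 201,000.00 × 1.038 = 208,638.0000
Growing perpetuity: P = D₁ / (r − g) = 208,638.0000 / (0.091 − 0.038) = 3,936,566.04

3936566.04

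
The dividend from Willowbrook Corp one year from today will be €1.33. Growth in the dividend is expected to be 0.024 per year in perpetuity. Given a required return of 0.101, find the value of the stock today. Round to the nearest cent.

Growing perpetuity: P = D₁ / (r − g) = €1.3300 / (0.101 − 0.024) = €17.27

€17.27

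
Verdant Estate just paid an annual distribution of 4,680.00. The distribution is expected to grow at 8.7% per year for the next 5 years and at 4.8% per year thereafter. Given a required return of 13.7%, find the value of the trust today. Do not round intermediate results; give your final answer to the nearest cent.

64499.20

D_1 = 5087.16000
D_2 = 5529.74292
D_3 = 6010.83055
D_4 = 6533.77281
D_5 = 7102.21105
Terminal value at year 5: TV = D_5×(1+g_2)/(r−g_2) = 7443.11718/0.089 = 83630.53008
P_0 = D_1/(1+r)^1 + D_2/(1+r)^2 + D_3/(1+r)^3 + D_4/(1+r)^4 + D_5/(1+r)^5 + TV/(1+r)^5
    = 4474.19525 + 4277.44084 + 4089.33878 + 3909.50858 + 3737.58648 + 44011.13068 = 64499.20062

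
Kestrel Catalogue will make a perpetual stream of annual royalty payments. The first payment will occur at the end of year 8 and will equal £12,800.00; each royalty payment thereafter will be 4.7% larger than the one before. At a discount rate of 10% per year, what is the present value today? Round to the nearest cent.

Value at end of year 7: C₁ / (r − g) = £12,800.00 / (0.1 − 0.047) = £241,509.4340
Discount to today: PV = £241,509.4340 / (1 + 0.1)^7 = £241,509.4340 / 1.948717 = £123,932.53

£123932.53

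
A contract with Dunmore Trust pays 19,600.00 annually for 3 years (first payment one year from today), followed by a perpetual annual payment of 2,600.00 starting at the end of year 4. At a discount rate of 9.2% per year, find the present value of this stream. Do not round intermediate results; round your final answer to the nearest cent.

71139.95

PV of 3-year annuity: 19,600.00 × [1 − (1+0.092)^−3] / 0.092 = 49437.06305
Perpetuity value at year 3: 2,600.00 / 0.092 = 28260.86957
PV of perpetuity: 28260.86957 / (1+0.092)^3 = 21702.89181
Total PV = 49437.06305 + 21702.89181 = 71139.95486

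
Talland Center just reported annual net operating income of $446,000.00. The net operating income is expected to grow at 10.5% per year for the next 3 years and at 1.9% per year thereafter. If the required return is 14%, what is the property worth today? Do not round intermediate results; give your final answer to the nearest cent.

D_1 = 492830.00000
D_2 = 544577.15000
D_3 = 601757.75075
Terminal value at year 3: TV = D_3×(1+g_2)/(r−g_2) = 613191.14801/0.121 = 5067695.43813
P_0 = D_1/(1+r)^1 + D_2/(1+r)^2 + D_3/(1+r)^3 + TV/(1+r)^3
    = 432307.01754 + 419034.43367 + 406169.34141 + 3420550.07353 = 4678060.86615

$4678060.87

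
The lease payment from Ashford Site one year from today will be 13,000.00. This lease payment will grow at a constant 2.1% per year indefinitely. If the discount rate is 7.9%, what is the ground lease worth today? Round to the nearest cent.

224137.93

Growing perpetuity: P = D₁ / (r − g) = 13,000.0000 / (0.079 − 0.021) = 224,137.93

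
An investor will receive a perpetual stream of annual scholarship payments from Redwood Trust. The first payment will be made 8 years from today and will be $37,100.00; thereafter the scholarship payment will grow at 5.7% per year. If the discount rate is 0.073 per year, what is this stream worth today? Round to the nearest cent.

$1415975.94

Value at end of year 7: C₁ / (r − g) = $37,100.00 / (0.073 − 0.057) = $2,318,750.0000
Discount to today: PV = $2,318,750.0000 / (1 + 0.073)^7 = $2,318,750.0000 / 1.637563 = $1,415,975.94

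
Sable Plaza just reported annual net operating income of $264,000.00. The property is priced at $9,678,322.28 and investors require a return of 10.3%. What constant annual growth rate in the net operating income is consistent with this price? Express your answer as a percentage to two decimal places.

P = D₀(1+g)/(r−g) ⇒ P(r−g) = D₀(1+g) ⇒ g(P+D₀) = P·r − D₀
g = (P·r − D₀)/(P + D₀) = ($9,678,322.28×0.103 − $264,000.00) / ($9,678,322.28 + $264,000.00) = 0.073712

7.37%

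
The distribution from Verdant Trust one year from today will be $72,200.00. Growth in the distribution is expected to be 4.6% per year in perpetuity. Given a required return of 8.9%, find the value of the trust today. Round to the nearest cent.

Growing perpetuity: P = D₁ / (r − g) = $72,200.0000 / (0.089 − 0.046) = $1,679,069.77

$1679069.77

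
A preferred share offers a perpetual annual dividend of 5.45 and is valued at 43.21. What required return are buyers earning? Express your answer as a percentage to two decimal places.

12.61%

P = C/r ⇒ r = C/P = 5.45/43.21 = 0.126128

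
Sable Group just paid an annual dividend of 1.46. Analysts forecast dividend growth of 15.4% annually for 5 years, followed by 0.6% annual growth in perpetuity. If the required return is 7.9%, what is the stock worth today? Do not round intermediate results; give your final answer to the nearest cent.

D_1 = 1.68484
D_2 = 1.94431
D_3 = 2.24373
D_4 = 2.58926
D_5 = 2.98801
Terminal value at year 5: TV = D_5×(1+g_2)/(r−g_2) = 3.00594/0.073 = 41.17722
P_0 = D_1/(1+r)^1 + D_2/(1+r)^2 + D_3/(1+r)^3 + D_4/(1+r)^4 + D_5/(1+r)^5 + TV/(1+r)^5
    = 1.56148 + 1.67002 + 1.78610 + 1.91025 + 2.04303 + 28.15463 = 37.12551

37.13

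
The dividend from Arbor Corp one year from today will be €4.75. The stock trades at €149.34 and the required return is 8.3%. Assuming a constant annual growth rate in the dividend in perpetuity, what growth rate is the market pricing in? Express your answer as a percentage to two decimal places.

P = D₁/(r−g) ⇒ g = r − D₁/P = 0.083 − €4.75/€149.34 = 0.051193

5.12%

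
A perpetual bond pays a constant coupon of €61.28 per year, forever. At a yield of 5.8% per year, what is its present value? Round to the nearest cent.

Level perpetuity: PV = C / r = €61.28 / 0.058 = €1,056.55

€1056.55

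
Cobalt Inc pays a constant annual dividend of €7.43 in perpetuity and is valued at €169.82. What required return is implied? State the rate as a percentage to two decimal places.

P = C/r ⇒ r = C/P = €7.43/€169.82 = 0.043752

4.38%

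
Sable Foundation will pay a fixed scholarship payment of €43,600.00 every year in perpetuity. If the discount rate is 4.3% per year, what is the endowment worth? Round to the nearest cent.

€1013953.49

Level perpetuity: PV = C / r = €43,600.00 / 0.043 = €1,013,953.49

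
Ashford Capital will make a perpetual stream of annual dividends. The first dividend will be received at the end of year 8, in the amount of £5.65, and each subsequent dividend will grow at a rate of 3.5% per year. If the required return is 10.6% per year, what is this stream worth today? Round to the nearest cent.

Value at end of year 7: C₁ / (r − g) = £5.65 / (0.106 − 0.035) = £79.5775
Discount to today: PV = £79.5775 / (1 + 0.106)^7 = £79.5775 / 2.024351 = £39.31

£39.31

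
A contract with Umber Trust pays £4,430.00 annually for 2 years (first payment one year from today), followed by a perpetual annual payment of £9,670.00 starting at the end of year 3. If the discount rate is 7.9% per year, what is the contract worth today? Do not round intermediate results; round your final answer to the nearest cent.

PV of 2-year annuity: £4,430.00 × [1 − (1+0.079)^−2] / 0.079 = 7910.70749
Perpetuity value at year 2: £9,670.00 / 0.079 = 122405.06329
PV of perpetuity: 122405.06329 / (1+0.079)^2 = 105137.22098
Total PV = 7910.70749 + 105137.22098 = 113047.92847

£113047.93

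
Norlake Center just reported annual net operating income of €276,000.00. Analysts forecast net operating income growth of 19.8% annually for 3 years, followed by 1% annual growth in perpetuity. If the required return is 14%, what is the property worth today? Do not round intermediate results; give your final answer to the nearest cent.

D_1 = 330648.00000
D_2 = 396116.30400
D_3 = 474547.33219
Terminal value at year 3: TV = D_3×(1+g_2)/(r−g_2) = 479292.80551/0.13 = 3686867.73472
P_0 = D_1/(1+r)^1 + D_2/(1+r)^2 + D_3/(1+r)^3 + TV/(1+r)^3
    = 290042.10526 + 304798.63343 + 320305.93232 + 2488530.70494 = 3403677.37595

€3403677.38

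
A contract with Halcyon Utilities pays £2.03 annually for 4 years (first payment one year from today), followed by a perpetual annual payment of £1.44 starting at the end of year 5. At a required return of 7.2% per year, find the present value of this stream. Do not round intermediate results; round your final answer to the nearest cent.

PV of 4-year annuity: £2.03 × [1 − (1+0.072)^−4] / 0.072 = 6.84511
Perpetuity value at year 4: £1.44 / 0.072 = 20.00000
PV of perpetuity: 20.00000 / (1+0.072)^4 = 15.14436
Total PV = 6.84511 + 15.14436 = 21.98946

£21.99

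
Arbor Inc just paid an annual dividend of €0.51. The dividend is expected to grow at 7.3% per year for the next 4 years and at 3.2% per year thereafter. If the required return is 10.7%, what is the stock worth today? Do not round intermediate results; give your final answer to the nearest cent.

D_1 = 0.54723
D_2 = 0.58718
D_3 = 0.63004
D_4 = 0.67603
Terminal value at year 4: TV = D_4×(1+g_2)/(r−g_2) = 0.69767/0.075 = 9.30224
P_0 = D_1/(1+r)^1 + D_2/(1+r)^2 + D_3/(1+r)^3 + D_4/(1+r)^4 + TV/(1+r)^4
    = 0.49434 + 0.47915 + 0.46444 + 0.45017 + 6.19437 = 8.08247

€8.08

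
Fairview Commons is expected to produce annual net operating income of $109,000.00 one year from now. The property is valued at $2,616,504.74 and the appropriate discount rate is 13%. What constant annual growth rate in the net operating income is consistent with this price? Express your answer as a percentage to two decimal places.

8.83%

P = D₁/(r−g) ⇒ g = r − D₁/P = 0.13 − $109,000.00/$2,616,504.74 = 0.088341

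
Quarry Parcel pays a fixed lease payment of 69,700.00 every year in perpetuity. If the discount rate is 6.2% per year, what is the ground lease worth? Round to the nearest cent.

Level perpetuity: PV = C / r = 69,700.00 / 0.062 = 1,124,193.55

1124193.55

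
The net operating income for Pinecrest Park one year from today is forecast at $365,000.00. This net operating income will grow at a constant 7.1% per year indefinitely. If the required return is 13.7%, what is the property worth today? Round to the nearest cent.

$5530303.03

Growing perpetuity: P = D₁ / (r − g) = $365,000.0000 / (0.137 − 0.071) = $5,530,303.03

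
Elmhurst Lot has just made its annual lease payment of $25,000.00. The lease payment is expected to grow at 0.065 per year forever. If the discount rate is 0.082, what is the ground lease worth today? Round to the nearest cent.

D₁ = D₀ × (1 + g) = $25,000.00 × 1.065 = $26,625.0000
Growing perpetuity: P = D₁ / (r − g) = $26,625.0000 / (0.082 − 0.065) = $1,566,176.47

$1566176.47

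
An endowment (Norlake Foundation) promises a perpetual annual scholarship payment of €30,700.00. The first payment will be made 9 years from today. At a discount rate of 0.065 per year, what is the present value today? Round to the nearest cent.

€285383.04

Value at end of year 8: C / r = €30,700.00 / 0.065 = €472,307.6923
Discount to today: PV = €472,307.6923 / (1 + 0.065)^8 = €472,307.6923 / 1.654996 = €285,383.04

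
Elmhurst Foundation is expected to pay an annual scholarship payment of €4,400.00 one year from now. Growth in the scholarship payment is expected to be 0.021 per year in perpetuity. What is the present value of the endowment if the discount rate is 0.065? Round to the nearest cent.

€100000.00

Growing perpetuity: P = D₁ / (r − g) = €4,400.0000 / (0.065 − 0.021) = €100,000.00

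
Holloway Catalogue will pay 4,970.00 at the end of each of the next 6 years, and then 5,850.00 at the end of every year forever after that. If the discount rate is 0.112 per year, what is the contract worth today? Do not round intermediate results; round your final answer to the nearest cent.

PV of 6-year annuity: 4,970.00 × [1 − (1+0.112)^−6] / 0.112 = 20905.18628
Perpetuity value at year 6: 5,850.00 / 0.112 = 52232.14286
PV of perpetuity: 52232.14286 / (1+0.112)^6 = 27625.43466
Total PV = 20905.18628 + 27625.43466 = 48530.62094

48530.62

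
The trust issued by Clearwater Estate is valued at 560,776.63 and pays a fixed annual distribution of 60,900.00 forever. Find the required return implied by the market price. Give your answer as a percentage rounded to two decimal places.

10.86%

P = C/r ⇒ r = C/P = 60,900.00/560,776.63 = 0.108599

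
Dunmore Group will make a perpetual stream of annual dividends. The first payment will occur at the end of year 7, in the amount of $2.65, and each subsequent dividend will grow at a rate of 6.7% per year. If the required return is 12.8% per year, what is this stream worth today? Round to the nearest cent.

$21.09

Value at end of year 6: C₁ / (r − g) = $2.65 / (0.128 − 0.067) = $43.4426
Discount to today: PV = $43.4426 / (1 + 0.128)^6 = $43.4426 / 2.059940 = $21.09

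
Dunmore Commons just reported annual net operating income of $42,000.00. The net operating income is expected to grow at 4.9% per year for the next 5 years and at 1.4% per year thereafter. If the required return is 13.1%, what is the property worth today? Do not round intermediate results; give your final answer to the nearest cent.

$418348.11

D_1 = 44058.00000
D_2 = 46216.84200
D_3 = 48481.46726
D_4 = 50857.05915
D_5 = 53349.05505
Terminal value at year 5: TV = D_5×(1+g_2)/(r−g_2) = 54095.94182/0.117 = 462358.47712
P_0 = D_1/(1+r)^1 + D_2/(1+r)^2 + D_3/(1+r)^3 + D_4/(1+r)^4 + D_5/(1+r)^5 + TV/(1+r)^5
    = 38954.90716 + 36130.59029 + 33511.04263 + 31081.41796 + 28827.94646 + 249842.20261 = 418348.10710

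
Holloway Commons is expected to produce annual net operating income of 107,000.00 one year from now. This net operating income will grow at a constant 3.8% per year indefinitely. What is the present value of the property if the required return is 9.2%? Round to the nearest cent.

1981481.48

Growing perpetuity: P = D₁ / (r − g) = 107,000.0000 / (0.092 − 0.038) = 1,981,481.48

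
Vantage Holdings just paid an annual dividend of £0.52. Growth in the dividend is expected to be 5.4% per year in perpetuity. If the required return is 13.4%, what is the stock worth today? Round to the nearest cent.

£6.85

D₁ = D₀ × (1 + g) = £0.52 × 1.054 = £0.5481
Growing perpetuity: P = D₁ / (r − g) = £0.5481 / (0.134 − 0.054) = £6.85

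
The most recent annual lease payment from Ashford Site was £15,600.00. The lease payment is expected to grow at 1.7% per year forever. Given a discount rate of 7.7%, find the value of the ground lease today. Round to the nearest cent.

D₁ = D₀ × (1 + g) = £15,600.00 × 1.017 = £15,865.2000
Growing perpetuity: P = D₁ / (r − g) = £15,865.2000 / (0.077 − 0.017) = £264,420.00

£264420.00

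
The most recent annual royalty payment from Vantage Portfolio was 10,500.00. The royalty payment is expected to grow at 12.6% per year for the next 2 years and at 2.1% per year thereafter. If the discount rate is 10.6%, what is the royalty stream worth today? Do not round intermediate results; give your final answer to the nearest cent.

152299.26

D_1 = 11823.00000
D_2 = 13312.69800
Terminal value at year 2: TV = D_2×(1+g_2)/(r−g_2) = 13592.26466/0.085 = 159908.99598
P_0 = D_1/(1+r)^1 + D_2/(1+r)^2 + TV/(1+r)^2
    = 10689.87342 + 10883.18035 + 130726.20163 = 152299.25540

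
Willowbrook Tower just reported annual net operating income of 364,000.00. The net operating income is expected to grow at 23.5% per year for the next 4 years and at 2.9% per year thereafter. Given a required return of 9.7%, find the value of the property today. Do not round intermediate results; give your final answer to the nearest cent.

10823303.41

D_1 = 449540.00000
D_2 = 555181.90000
D_3 = 685649.64650
D_4 = 846777.31343
Terminal value at year 4: TV = D_4×(1+g_2)/(r−g_2) = 871333.85552/0.068 = 12813733.16937
P_0 = D_1/(1+r)^1 + D_2/(1+r)^2 + D_3/(1+r)^3 + D_4/(1+r)^4 + TV/(1+r)^4
    = 409790.33728 + 461340.99047 + 519376.59365 + 584712.93815 + 8848082.54939 = 10823303.40894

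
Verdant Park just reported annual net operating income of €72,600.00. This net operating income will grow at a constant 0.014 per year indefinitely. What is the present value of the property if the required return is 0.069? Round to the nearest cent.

€1338480.00

D₁ = D₀ × (1 + g) = €72,600.00 × 1.014 = €73,616.4000
Growing perpetuity: P = D₁ / (r − g) = €73,616.4000 / (0.069 − 0.014) = €1,338,480.00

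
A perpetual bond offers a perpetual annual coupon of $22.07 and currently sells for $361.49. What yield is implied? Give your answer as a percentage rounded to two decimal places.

6.11%

P = C/r ⇒ r = C/P = $22.07/$361.49 = 0.061053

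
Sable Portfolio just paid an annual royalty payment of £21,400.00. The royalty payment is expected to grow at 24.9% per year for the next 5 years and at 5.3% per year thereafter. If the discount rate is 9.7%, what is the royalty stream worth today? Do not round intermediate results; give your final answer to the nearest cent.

£1140467.22

D_1 = 26728.60000
D_2 = 33384.02140
D_3 = 41696.64273
D_4 = 52079.10677
D_5 = 65046.80435
Terminal value at year 5: TV = D_5×(1+g_2)/(r−g_2) = 68494.28498/0.044 = 1556688.29509
P_0 = D_1/(1+r)^1 + D_2/(1+r)^2 + D_3/(1+r)^3 + D_4/(1+r)^4 + D_5/(1+r)^5 + TV/(1+r)^5
    = 24365.17776 + 27741.20968 + 31585.02360 + 35961.43526 + 40944.24124 + 979870.13688 = 1140467.22441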